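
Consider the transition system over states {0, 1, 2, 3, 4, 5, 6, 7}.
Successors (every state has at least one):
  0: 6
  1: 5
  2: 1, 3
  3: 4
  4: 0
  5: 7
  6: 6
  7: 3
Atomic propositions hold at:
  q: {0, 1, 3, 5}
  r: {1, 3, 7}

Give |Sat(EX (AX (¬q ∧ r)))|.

1

Sat(¬q) = {2, 4, 6, 7}
Sat(¬q ∧ r) = {7}
Sat(AX (¬q ∧ r)) = {s : every successor in {7}} = {5}
Sat(EX (AX (¬q ∧ r))) = {s : some successor in {5}} = {1}
|Sat(EX (AX (¬q ∧ r)))| = |{1}| = 1.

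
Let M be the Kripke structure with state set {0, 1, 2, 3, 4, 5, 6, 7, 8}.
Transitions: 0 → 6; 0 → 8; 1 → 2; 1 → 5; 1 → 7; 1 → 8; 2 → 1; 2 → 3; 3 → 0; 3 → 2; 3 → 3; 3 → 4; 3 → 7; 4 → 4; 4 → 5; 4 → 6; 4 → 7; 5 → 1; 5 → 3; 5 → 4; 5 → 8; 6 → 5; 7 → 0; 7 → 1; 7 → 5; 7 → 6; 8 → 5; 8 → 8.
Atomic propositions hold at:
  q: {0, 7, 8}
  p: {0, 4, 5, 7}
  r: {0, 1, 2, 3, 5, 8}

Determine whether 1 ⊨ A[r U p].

No

A[r U p]: least fixpoint, start Z0 = Sat(p) = {0, 4, 5, 7}, add states in Sat(r) with every successor in Z. Already a fixed point.
Sat(A[r U p]) = {0, 4, 5, 7}
1 ∉ Sat(A[r U p]) = {0, 4, 5, 7}, so the formula does not hold at 1.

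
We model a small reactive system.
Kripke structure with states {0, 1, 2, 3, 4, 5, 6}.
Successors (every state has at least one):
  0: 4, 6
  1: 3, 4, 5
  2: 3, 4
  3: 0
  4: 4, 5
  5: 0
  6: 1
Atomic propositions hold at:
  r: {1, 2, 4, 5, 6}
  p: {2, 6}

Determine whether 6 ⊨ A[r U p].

Yes

A[r U p]: least fixpoint, start Z0 = Sat(p) = {2, 6}, add states in Sat(r) with every successor in Z. Already a fixed point.
Sat(A[r U p]) = {2, 6}
6 ∈ Sat(A[r U p]) = {2, 6}, so the formula holds at 6.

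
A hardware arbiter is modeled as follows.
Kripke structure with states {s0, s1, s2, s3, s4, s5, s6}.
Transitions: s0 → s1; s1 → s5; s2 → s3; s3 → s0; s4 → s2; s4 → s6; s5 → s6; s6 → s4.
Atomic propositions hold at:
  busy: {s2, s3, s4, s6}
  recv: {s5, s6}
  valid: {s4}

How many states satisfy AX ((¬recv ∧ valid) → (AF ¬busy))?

Sat(¬recv) = {s0, s1, s2, s3, s4}
Sat(¬recv ∧ valid) = {s4}
Sat(¬busy) = {s0, s1, s5}
AF ¬busy: least fixpoint, start Z0 = {s0, s1, s5}, add states with every successor in Z. Z1 = {s0, s1, s3, s5}; Z2 = {s0, s1, s2, s3, s5}; fixed.
Sat(AF ¬busy) = {s0, s1, s2, s3, s5}
Sat((¬recv ∧ valid) → (AF ¬busy)) = {s0, s1, s2, s3, s5, s6}
Sat(AX ((¬recv ∧ valid) → (AF ¬busy))) = {s : every successor in {s0, s1, s2, s3, s5, s6}} = {s0, s1, s2, s3, s4, s5}
|Sat(AX ((¬recv ∧ valid) → (AF ¬busy)))| = |{s0, s1, s2, s3, s4, s5}| = 6.

6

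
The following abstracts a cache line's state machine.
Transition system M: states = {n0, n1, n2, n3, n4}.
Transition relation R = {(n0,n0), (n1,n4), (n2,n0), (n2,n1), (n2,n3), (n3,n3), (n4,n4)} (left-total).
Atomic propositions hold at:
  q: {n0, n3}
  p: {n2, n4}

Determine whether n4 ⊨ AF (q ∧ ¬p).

No

Sat(¬p) = {n0, n1, n3}
Sat(q ∧ ¬p) = {n0, n3}
AF (q ∧ ¬p): least fixpoint, start Z0 = {n0, n3}, add states with every successor in Z. Already a fixed point.
Sat(AF (q ∧ ¬p)) = {n0, n3}
n4 ∉ Sat(AF (q ∧ ¬p)) = {n0, n3}, so the formula does not hold at n4.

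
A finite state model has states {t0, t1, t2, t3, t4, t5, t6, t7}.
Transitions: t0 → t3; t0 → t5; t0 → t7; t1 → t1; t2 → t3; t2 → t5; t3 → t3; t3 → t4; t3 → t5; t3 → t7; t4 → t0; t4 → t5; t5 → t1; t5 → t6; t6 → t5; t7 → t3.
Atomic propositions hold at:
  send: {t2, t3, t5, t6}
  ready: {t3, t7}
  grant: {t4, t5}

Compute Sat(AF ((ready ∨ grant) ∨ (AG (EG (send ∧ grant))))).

{t0, t2, t3, t4, t5, t6, t7}

Sat(ready ∨ grant) = {t3, t4, t5, t7}
Sat(send ∧ grant) = {t5}
EG (send ∧ grant): greatest fixpoint, start Z0 = {t5}, keep only states in Sat with some successor in Z. Z1 = ∅; fixed.
Sat(EG (send ∧ grant)) = ∅
AG (EG (send ∧ grant)): greatest fixpoint, start Z0 = ∅, keep only states in Sat with every successor in Z. Already a fixed point.
Sat(AG (EG (send ∧ grant))) = ∅
Sat((ready ∨ grant) ∨ (AG (EG (send ∧ grant)))) = {t3, t4, t5, t7}
AF ((ready ∨ grant) ∨ (AG (EG (send ∧ grant)))): least fixpoint, start Z0 = {t3, t4, t5, t7}, add states with every successor in Z. Z1 = {t0, t2, t3, t4, t5, t6, t7}; fixed.
Sat(AF ((ready ∨ grant) ∨ (AG (EG (send ∧ grant))))) = {t0, t2, t3, t4, t5, t6, t7}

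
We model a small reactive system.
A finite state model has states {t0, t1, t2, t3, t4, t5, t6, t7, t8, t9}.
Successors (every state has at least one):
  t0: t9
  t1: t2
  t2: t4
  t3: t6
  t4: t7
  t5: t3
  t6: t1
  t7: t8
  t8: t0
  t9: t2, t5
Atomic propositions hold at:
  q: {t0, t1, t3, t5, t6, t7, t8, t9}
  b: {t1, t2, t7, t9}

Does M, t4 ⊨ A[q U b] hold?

A[q U b]: least fixpoint, start Z0 = Sat(b) = {t1, t2, t7, t9}, add states in Sat(q) with every successor in Z. Z1 = {t0, t1, t2, t6, t7, t9}; Z2 = {t0, t1, t2, t3, t6, t7, t8, t9}; Z3 = {t0, t1, t2, t3, t5, t6, t7, t8, t9}; fixed.
Sat(A[q U b]) = {t0, t1, t2, t3, t5, t6, t7, t8, t9}
t4 ∉ Sat(A[q U b]) = {t0, t1, t2, t3, t5, t6, t7, t8, t9}, so the formula does not hold at t4.

No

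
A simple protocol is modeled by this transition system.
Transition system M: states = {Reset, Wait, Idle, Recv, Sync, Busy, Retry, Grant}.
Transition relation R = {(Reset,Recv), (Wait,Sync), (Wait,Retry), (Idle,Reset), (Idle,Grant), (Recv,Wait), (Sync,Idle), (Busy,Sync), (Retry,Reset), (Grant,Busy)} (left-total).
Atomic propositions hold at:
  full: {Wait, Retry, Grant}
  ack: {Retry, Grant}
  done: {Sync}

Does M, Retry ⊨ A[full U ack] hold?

Yes

A[full U ack]: least fixpoint, start Z0 = Sat(ack) = {Retry, Grant}, add states in Sat(full) with every successor in Z. Already a fixed point.
Sat(A[full U ack]) = {Retry, Grant}
Retry ∈ Sat(A[full U ack]) = {Retry, Grant}, so the formula holds at Retry.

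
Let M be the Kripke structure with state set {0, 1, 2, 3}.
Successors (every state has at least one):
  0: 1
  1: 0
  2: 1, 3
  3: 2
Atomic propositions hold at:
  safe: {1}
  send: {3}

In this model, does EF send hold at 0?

No

EF send: least fixpoint, start Z0 = {3}, add states with some successor in Z. Z1 = {2, 3}; fixed.
Sat(EF send) = {2, 3}
0 ∉ Sat(EF send) = {2, 3}, so the formula does not hold at 0.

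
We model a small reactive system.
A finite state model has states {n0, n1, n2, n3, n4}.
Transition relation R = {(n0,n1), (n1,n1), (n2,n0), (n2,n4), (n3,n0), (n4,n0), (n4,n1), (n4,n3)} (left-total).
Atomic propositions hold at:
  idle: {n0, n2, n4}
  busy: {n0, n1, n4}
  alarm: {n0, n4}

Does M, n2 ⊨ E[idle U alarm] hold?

Yes

E[idle U alarm]: least fixpoint, start Z0 = Sat(alarm) = {n0, n4}, add states in Sat(idle) with some successor in Z. Z1 = {n0, n2, n4}; fixed.
Sat(E[idle U alarm]) = {n0, n2, n4}
n2 ∈ Sat(E[idle U alarm]) = {n0, n2, n4}, so the formula holds at n2.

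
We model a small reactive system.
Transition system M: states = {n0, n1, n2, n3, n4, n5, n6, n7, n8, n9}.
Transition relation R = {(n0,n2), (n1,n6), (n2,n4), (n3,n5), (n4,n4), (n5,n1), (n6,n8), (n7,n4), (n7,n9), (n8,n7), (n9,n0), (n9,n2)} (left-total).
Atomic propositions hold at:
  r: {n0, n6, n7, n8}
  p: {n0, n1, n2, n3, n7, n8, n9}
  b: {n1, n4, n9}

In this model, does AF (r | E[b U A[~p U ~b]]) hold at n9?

Yes

Sat(~p) = {n4, n5, n6}
Sat(~b) = {n0, n2, n3, n5, n6, n7, n8}
A[~p U ~b]: least fixpoint, start Z0 = Sat(~b) = {n0, n2, n3, n5, n6, n7, n8}, add states in Sat(~p) with every successor in Z. Already a fixed point.
Sat(A[~p U ~b]) = {n0, n2, n3, n5, n6, n7, n8}
E[b U A[~p U ~b]]: least fixpoint, start Z0 = Sat(A[~p U ~b]) = {n0, n2, n3, n5, n6, n7, n8}, add states in Sat(b) with some successor in Z. Z1 = {n0, n1, n2, n3, n5, n6, n7, n8, n9}; fixed.
Sat(E[b U A[~p U ~b]]) = {n0, n1, n2, n3, n5, n6, n7, n8, n9}
Sat(r | E[b U A[~p U ~b]]) = {n0, n1, n2, n3, n5, n6, n7, n8, n9}
AF (r | E[b U A[~p U ~b]]): least fixpoint, start Z0 = {n0, n1, n2, n3, n5, n6, n7, n8, n9}, add states with every successor in Z. Already a fixed point.
Sat(AF (r | E[b U A[~p U ~b]])) = {n0, n1, n2, n3, n5, n6, n7, n8, n9}
n9 ∈ Sat(AF (r | E[b U A[~p U ~b]])) = {n0, n1, n2, n3, n5, n6, n7, n8, n9}, so the formula holds at n9.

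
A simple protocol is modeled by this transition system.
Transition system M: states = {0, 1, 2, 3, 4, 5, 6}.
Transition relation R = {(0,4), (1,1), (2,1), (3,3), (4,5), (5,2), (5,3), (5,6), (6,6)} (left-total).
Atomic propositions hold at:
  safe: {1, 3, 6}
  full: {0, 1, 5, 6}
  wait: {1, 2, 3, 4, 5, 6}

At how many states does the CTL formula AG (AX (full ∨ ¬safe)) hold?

3

Sat(¬safe) = {0, 2, 4, 5}
Sat(full ∨ ¬safe) = {0, 1, 2, 4, 5, 6}
Sat(AX (full ∨ ¬safe)) = {s : every successor in {0, 1, 2, 4, 5, 6}} = {0, 1, 2, 4, 6}
AG (AX (full ∨ ¬safe)): greatest fixpoint, start Z0 = {0, 1, 2, 4, 6}, keep only states in Sat with every successor in Z. Z1 = {0, 1, 2, 6}; Z2 = {1, 2, 6}; fixed.
Sat(AG (AX (full ∨ ¬safe))) = {1, 2, 6}
|Sat(AG (AX (full ∨ ¬safe)))| = |{1, 2, 6}| = 3.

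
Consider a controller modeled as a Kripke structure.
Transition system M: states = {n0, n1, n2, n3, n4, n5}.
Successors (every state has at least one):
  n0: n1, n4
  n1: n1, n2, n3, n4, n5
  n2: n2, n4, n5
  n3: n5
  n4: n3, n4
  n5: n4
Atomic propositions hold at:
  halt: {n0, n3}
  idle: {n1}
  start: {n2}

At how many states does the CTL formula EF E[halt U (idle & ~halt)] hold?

2

Sat(~halt) = {n1, n2, n4, n5}
Sat(idle & ~halt) = {n1}
E[halt U (idle & ~halt)]: least fixpoint, start Z0 = Sat((idle & ~halt)) = {n1}, add states in Sat(halt) with some successor in Z. Z1 = {n0, n1}; fixed.
Sat(E[halt U (idle & ~halt)]) = {n0, n1}
EF E[halt U (idle & ~halt)]: least fixpoint, start Z0 = {n0, n1}, add states with some successor in Z. Already a fixed point.
Sat(EF E[halt U (idle & ~halt)]) = {n0, n1}
|Sat(EF E[halt U (idle & ~halt)])| = |{n0, n1}| = 2.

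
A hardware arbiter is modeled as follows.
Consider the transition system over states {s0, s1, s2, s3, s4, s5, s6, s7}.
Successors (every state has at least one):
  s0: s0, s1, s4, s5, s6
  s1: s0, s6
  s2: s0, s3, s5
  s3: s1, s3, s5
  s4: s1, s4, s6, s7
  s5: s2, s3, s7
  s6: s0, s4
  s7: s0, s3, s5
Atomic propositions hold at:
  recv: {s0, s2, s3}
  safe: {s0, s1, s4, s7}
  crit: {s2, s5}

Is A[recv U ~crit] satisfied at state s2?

No

Sat(~crit) = {s0, s1, s3, s4, s6, s7}
A[recv U ~crit]: least fixpoint, start Z0 = Sat(~crit) = {s0, s1, s3, s4, s6, s7}, add states in Sat(recv) with every successor in Z. Already a fixed point.
Sat(A[recv U ~crit]) = {s0, s1, s3, s4, s6, s7}
s2 ∉ Sat(A[recv U ~crit]) = {s0, s1, s3, s4, s6, s7}, so the formula does not hold at s2.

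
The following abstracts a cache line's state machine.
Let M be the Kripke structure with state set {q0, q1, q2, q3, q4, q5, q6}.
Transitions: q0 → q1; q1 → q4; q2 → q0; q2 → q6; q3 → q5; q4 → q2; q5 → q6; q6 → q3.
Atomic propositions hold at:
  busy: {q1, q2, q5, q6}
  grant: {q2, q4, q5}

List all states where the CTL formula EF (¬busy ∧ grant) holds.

{q0, q1, q2, q4}

Sat(¬busy) = {q0, q3, q4}
Sat(¬busy ∧ grant) = {q4}
EF (¬busy ∧ grant): least fixpoint, start Z0 = {q4}, add states with some successor in Z. Z1 = {q1, q4}; Z2 = {q0, q1, q4}; Z3 = {q0, q1, q2, q4}; fixed.
Sat(EF (¬busy ∧ grant)) = {q0, q1, q2, q4}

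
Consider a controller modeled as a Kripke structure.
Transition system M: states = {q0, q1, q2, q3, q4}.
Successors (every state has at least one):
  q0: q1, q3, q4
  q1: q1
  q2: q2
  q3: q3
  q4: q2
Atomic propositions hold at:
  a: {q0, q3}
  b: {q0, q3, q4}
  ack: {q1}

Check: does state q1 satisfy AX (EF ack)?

Yes

EF ack: least fixpoint, start Z0 = {q1}, add states with some successor in Z. Z1 = {q0, q1}; fixed.
Sat(EF ack) = {q0, q1}
Sat(AX (EF ack)) = {s : every successor in {q0, q1}} = {q1}
q1 ∈ Sat(AX (EF ack)) = {q1}, so the formula holds at q1.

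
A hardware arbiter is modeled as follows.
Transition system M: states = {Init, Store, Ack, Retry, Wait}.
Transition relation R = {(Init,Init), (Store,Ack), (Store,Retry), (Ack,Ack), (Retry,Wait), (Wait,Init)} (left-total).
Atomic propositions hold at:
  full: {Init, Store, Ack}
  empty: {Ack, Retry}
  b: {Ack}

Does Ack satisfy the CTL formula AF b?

Yes

AF b: least fixpoint, start Z0 = {Ack}, add states with every successor in Z. Already a fixed point.
Sat(AF b) = {Ack}
Ack ∈ Sat(AF b) = {Ack}, so the formula holds at Ack.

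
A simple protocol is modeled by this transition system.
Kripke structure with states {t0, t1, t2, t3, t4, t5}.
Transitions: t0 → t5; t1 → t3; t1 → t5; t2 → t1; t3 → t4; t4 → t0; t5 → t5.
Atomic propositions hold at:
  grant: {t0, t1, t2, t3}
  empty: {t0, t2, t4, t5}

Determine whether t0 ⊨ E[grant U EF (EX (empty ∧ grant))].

Sat(empty ∧ grant) = {t0, t2}
Sat(EX (empty ∧ grant)) = {s : some successor in {t0, t2}} = {t4}
EF (EX (empty ∧ grant)): least fixpoint, start Z0 = {t4}, add states with some successor in Z. Z1 = {t3, t4}; Z2 = {t1, t3, t4}; Z3 = {t1, t2, t3, t4}; fixed.
Sat(EF (EX (empty ∧ grant))) = {t1, t2, t3, t4}
E[grant U EF (EX (empty ∧ grant))]: least fixpoint, start Z0 = Sat(EF (EX (empty ∧ grant))) = {t1, t2, t3, t4}, add states in Sat(grant) with some successor in Z. Already a fixed point.
Sat(E[grant U EF (EX (empty ∧ grant))]) = {t1, t2, t3, t4}
t0 ∉ Sat(E[grant U EF (EX (empty ∧ grant))]) = {t1, t2, t3, t4}, so the formula does not hold at t0.

No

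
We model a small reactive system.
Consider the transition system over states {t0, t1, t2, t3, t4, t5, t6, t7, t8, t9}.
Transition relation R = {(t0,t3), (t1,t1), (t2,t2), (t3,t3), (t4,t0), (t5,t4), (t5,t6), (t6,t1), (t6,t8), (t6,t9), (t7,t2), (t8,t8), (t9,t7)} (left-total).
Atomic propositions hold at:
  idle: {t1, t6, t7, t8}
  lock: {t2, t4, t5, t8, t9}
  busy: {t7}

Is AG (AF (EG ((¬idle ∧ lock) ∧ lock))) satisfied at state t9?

Yes

Sat(¬idle) = {t0, t2, t3, t4, t5, t9}
Sat(¬idle ∧ lock) = {t2, t4, t5, t9}
Sat((¬idle ∧ lock) ∧ lock) = {t2, t4, t5, t9}
EG ((¬idle ∧ lock) ∧ lock): greatest fixpoint, start Z0 = {t2, t4, t5, t9}, keep only states in Sat with some successor in Z. Z1 = {t2, t5}; Z2 = {t2}; fixed.
Sat(EG ((¬idle ∧ lock) ∧ lock)) = {t2}
AF (EG ((¬idle ∧ lock) ∧ lock)): least fixpoint, start Z0 = {t2}, add states with every successor in Z. Z1 = {t2, t7}; Z2 = {t2, t7, t9}; fixed.
Sat(AF (EG ((¬idle ∧ lock) ∧ lock))) = {t2, t7, t9}
AG (AF (EG ((¬idle ∧ lock) ∧ lock))): greatest fixpoint, start Z0 = {t2, t7, t9}, keep only states in Sat with every successor in Z. Already a fixed point.
Sat(AG (AF (EG ((¬idle ∧ lock) ∧ lock)))) = {t2, t7, t9}
t9 ∈ Sat(AG (AF (EG ((¬idle ∧ lock) ∧ lock)))) = {t2, t7, t9}, so the formula holds at t9.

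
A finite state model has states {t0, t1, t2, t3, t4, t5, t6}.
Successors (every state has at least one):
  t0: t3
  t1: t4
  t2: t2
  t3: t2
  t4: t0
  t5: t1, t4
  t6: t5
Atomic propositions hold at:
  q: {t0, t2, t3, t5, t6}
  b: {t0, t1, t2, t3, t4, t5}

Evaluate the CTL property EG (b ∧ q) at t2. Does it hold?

Sat(b ∧ q) = {t0, t2, t3, t5}
EG (b ∧ q): greatest fixpoint, start Z0 = {t0, t2, t3, t5}, keep only states in Sat with some successor in Z. Z1 = {t0, t2, t3}; fixed.
Sat(EG (b ∧ q)) = {t0, t2, t3}
t2 ∈ Sat(EG (b ∧ q)) = {t0, t2, t3}, so the formula holds at t2.

Yes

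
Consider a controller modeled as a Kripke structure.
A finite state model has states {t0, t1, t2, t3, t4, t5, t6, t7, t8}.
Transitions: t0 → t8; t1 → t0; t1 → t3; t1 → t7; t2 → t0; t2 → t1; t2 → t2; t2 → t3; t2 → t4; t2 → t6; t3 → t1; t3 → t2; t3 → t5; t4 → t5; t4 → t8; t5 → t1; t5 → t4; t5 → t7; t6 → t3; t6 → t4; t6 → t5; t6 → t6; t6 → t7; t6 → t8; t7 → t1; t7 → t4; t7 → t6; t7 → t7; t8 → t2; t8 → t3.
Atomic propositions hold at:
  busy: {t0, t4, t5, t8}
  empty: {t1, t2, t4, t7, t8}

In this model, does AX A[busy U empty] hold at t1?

A[busy U empty]: least fixpoint, start Z0 = Sat(empty) = {t1, t2, t4, t7, t8}, add states in Sat(busy) with every successor in Z. Z1 = {t0, t1, t2, t4, t5, t7, t8}; fixed.
Sat(A[busy U empty]) = {t0, t1, t2, t4, t5, t7, t8}
Sat(AX A[busy U empty]) = {s : every successor in {t0, t1, t2, t4, t5, t7, t8}} = {t0, t3, t4, t5}
t1 ∉ Sat(AX A[busy U empty]) = {t0, t3, t4, t5}, so the formula does not hold at t1.

No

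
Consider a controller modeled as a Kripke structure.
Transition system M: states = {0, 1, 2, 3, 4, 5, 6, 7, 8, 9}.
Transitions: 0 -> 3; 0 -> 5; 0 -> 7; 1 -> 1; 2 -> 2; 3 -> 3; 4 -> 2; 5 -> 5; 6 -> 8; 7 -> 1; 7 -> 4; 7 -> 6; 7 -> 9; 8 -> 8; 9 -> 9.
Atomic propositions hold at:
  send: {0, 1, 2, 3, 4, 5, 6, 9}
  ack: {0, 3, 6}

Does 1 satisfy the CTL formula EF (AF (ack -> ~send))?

Sat(~send) = {7, 8}
Sat(ack -> ~send) = {1, 2, 4, 5, 7, 8, 9}
AF (ack -> ~send): least fixpoint, start Z0 = {1, 2, 4, 5, 7, 8, 9}, add states with every successor in Z. Z1 = {1, 2, 4, 5, 6, 7, 8, 9}; fixed.
Sat(AF (ack -> ~send)) = {1, 2, 4, 5, 6, 7, 8, 9}
EF (AF (ack -> ~send)): least fixpoint, start Z0 = {1, 2, 4, 5, 6, 7, 8, 9}, add states with some successor in Z. Z1 = {0, 1, 2, 4, 5, 6, 7, 8, 9}; fixed.
Sat(EF (AF (ack -> ~send))) = {0, 1, 2, 4, 5, 6, 7, 8, 9}
1 ∈ Sat(EF (AF (ack -> ~send))) = {0, 1, 2, 4, 5, 6, 7, 8, 9}, so the formula holds at 1.

Yes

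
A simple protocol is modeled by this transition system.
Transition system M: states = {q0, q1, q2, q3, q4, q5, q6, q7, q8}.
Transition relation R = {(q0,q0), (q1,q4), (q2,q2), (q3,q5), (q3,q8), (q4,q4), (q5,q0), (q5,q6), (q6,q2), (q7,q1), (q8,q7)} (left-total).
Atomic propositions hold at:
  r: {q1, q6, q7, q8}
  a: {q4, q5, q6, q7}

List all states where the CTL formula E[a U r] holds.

{q1, q5, q6, q7, q8}

E[a U r]: least fixpoint, start Z0 = Sat(r) = {q1, q6, q7, q8}, add states in Sat(a) with some successor in Z. Z1 = {q1, q5, q6, q7, q8}; fixed.
Sat(E[a U r]) = {q1, q5, q6, q7, q8}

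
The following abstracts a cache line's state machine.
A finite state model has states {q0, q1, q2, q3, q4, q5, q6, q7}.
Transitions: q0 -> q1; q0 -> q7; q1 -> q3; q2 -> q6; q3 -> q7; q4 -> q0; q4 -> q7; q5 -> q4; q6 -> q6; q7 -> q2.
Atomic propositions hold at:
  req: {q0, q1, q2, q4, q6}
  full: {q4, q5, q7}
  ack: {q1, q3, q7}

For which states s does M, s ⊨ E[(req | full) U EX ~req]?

Sat(req | full) = {q0, q1, q2, q4, q5, q6, q7}
Sat(~req) = {q3, q5, q7}
Sat(EX ~req) = {s : some successor in {q3, q5, q7}} = {q0, q1, q3, q4}
E[(req | full) U EX ~req]: least fixpoint, start Z0 = Sat(EX ~req) = {q0, q1, q3, q4}, add states in Sat(req | full) with some successor in Z. Z1 = {q0, q1, q3, q4, q5}; fixed.
Sat(E[(req | full) U EX ~req]) = {q0, q1, q3, q4, q5}

{q0, q1, q3, q4, q5}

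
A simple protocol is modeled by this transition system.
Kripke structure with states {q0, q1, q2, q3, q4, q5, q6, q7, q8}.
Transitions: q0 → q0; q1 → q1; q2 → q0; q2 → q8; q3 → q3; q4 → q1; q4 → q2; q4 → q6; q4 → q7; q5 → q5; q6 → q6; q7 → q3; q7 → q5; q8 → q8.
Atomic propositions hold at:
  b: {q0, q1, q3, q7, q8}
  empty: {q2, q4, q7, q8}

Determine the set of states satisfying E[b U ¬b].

Sat(¬b) = {q2, q4, q5, q6}
E[b U ¬b]: least fixpoint, start Z0 = Sat(¬b) = {q2, q4, q5, q6}, add states in Sat(b) with some successor in Z. Z1 = {q2, q4, q5, q6, q7}; fixed.
Sat(E[b U ¬b]) = {q2, q4, q5, q6, q7}

{q2, q4, q5, q6, q7}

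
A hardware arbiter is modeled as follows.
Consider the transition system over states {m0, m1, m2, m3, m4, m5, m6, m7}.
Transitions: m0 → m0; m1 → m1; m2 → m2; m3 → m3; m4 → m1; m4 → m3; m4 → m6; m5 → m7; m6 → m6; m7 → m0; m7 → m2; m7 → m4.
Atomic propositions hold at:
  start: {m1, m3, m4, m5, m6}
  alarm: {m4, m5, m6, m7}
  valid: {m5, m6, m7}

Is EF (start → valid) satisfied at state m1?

Sat(start → valid) = {m0, m2, m5, m6, m7}
EF (start → valid): least fixpoint, start Z0 = {m0, m2, m5, m6, m7}, add states with some successor in Z. Z1 = {m0, m2, m4, m5, m6, m7}; fixed.
Sat(EF (start → valid)) = {m0, m2, m4, m5, m6, m7}
m1 ∉ Sat(EF (start → valid)) = {m0, m2, m4, m5, m6, m7}, so the formula does not hold at m1.

No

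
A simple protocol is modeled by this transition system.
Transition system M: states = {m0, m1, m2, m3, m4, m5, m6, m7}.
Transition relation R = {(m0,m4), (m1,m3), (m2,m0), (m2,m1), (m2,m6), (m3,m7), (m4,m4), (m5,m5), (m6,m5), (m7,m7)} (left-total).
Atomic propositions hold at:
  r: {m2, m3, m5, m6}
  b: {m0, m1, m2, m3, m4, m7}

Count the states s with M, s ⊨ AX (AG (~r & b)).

4

Sat(~r) = {m0, m1, m4, m7}
Sat(~r & b) = {m0, m1, m4, m7}
AG (~r & b): greatest fixpoint, start Z0 = {m0, m1, m4, m7}, keep only states in Sat with every successor in Z. Z1 = {m0, m4, m7}; fixed.
Sat(AG (~r & b)) = {m0, m4, m7}
Sat(AX (AG (~r & b))) = {s : every successor in {m0, m4, m7}} = {m0, m3, m4, m7}
|Sat(AX (AG (~r & b)))| = |{m0, m3, m4, m7}| = 4.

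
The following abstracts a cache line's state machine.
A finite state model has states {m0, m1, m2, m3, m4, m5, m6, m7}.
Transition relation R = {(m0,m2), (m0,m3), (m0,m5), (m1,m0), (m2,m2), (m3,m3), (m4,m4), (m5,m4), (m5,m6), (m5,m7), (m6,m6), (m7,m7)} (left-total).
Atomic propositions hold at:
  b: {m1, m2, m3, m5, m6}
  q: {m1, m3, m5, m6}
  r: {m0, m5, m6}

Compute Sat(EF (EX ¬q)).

Sat(¬q) = {m0, m2, m4, m7}
Sat(EX ¬q) = {s : some successor in {m0, m2, m4, m7}} = {m0, m1, m2, m4, m5, m7}
EF (EX ¬q): least fixpoint, start Z0 = {m0, m1, m2, m4, m5, m7}, add states with some successor in Z. Already a fixed point.
Sat(EF (EX ¬q)) = {m0, m1, m2, m4, m5, m7}

{m0, m1, m2, m4, m5, m7}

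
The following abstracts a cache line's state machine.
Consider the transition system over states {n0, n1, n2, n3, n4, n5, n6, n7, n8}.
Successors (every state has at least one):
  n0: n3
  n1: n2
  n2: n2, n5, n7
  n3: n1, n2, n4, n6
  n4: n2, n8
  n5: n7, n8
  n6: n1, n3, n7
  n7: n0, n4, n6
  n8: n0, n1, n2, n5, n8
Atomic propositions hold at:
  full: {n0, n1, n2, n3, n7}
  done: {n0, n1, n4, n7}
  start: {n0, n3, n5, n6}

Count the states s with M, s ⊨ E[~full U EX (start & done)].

5

Sat(~full) = {n4, n5, n6, n8}
Sat(start & done) = {n0}
Sat(EX (start & done)) = {s : some successor in {n0}} = {n7, n8}
E[~full U EX (start & done)]: least fixpoint, start Z0 = Sat(EX (start & done)) = {n7, n8}, add states in Sat(~full) with some successor in Z. Z1 = {n4, n5, n6, n7, n8}; fixed.
Sat(E[~full U EX (start & done)]) = {n4, n5, n6, n7, n8}
|Sat(E[~full U EX (start & done)])| = |{n4, n5, n6, n7, n8}| = 5.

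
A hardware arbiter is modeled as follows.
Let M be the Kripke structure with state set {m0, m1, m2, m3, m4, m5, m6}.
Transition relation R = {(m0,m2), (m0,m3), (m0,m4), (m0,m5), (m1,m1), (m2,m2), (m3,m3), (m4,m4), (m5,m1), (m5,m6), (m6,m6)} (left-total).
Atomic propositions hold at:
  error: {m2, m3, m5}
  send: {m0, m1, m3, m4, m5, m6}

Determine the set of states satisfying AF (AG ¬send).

Sat(¬send) = {m2}
AG ¬send: greatest fixpoint, start Z0 = {m2}, keep only states in Sat with every successor in Z. Already a fixed point.
Sat(AG ¬send) = {m2}
AF (AG ¬send): least fixpoint, start Z0 = {m2}, add states with every successor in Z. Already a fixed point.
Sat(AF (AG ¬send)) = {m2}

{m2}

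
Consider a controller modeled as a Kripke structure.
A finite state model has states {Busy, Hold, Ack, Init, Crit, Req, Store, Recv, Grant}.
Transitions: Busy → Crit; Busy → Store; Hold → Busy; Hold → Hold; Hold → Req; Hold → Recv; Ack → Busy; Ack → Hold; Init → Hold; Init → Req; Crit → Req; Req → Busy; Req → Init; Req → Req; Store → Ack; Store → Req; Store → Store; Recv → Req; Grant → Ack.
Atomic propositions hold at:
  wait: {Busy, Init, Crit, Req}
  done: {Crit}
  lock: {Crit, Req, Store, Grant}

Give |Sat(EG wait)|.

4

EG wait: greatest fixpoint, start Z0 = {Busy, Init, Crit, Req}, keep only states in Sat with some successor in Z. Already a fixed point.
Sat(EG wait) = {Busy, Init, Crit, Req}
|Sat(EG wait)| = |{Busy, Init, Crit, Req}| = 4.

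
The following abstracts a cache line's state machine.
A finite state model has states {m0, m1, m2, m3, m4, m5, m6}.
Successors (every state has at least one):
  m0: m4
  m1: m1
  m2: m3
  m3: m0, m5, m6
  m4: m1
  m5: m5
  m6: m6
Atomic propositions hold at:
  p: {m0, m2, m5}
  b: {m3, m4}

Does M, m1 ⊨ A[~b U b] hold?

No

Sat(~b) = {m0, m1, m2, m5, m6}
A[~b U b]: least fixpoint, start Z0 = Sat(b) = {m3, m4}, add states in Sat(~b) with every successor in Z. Z1 = {m0, m2, m3, m4}; fixed.
Sat(A[~b U b]) = {m0, m2, m3, m4}
m1 ∉ Sat(A[~b U b]) = {m0, m2, m3, m4}, so the formula does not hold at m1.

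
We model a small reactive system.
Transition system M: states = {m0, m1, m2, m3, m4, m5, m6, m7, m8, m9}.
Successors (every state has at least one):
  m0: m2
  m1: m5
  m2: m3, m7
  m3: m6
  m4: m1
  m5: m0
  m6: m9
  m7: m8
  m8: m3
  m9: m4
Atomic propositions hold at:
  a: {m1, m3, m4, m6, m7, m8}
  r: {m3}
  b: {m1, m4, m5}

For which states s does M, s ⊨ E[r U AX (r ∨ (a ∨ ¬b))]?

{m0, m2, m3, m4, m5, m6, m7, m8, m9}

Sat(¬b) = {m0, m2, m3, m6, m7, m8, m9}
Sat(a ∨ ¬b) = {m0, m1, m2, m3, m4, m6, m7, m8, m9}
Sat(r ∨ (a ∨ ¬b)) = {m0, m1, m2, m3, m4, m6, m7, m8, m9}
Sat(AX (r ∨ (a ∨ ¬b))) = {s : every successor in {m0, m1, m2, m3, m4, m6, m7, m8, m9}} = {m0, m2, m3, m4, m5, m6, m7, m8, m9}
E[r U AX (r ∨ (a ∨ ¬b))]: least fixpoint, start Z0 = Sat(AX (r ∨ (a ∨ ¬b))) = {m0, m2, m3, m4, m5, m6, m7, m8, m9}, add states in Sat(r) with some successor in Z. Already a fixed point.
Sat(E[r U AX (r ∨ (a ∨ ¬b))]) = {m0, m2, m3, m4, m5, m6, m7, m8, m9}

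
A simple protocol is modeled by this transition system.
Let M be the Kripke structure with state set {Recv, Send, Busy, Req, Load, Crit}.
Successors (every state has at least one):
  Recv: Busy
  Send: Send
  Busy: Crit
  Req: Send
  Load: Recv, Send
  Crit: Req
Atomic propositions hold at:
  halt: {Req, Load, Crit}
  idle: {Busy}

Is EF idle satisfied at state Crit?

No

EF idle: least fixpoint, start Z0 = {Busy}, add states with some successor in Z. Z1 = {Recv, Busy}; Z2 = {Recv, Busy, Load}; fixed.
Sat(EF idle) = {Recv, Busy, Load}
Crit ∉ Sat(EF idle) = {Recv, Busy, Load}, so the formula does not hold at Crit.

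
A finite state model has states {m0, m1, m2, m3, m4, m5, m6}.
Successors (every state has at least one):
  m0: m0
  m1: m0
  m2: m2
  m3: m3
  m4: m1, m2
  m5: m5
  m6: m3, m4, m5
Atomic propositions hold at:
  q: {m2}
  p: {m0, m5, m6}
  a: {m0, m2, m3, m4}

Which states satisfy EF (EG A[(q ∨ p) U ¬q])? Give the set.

{m0, m1, m3, m4, m5, m6}

Sat(q ∨ p) = {m0, m2, m5, m6}
Sat(¬q) = {m0, m1, m3, m4, m5, m6}
A[(q ∨ p) U ¬q]: least fixpoint, start Z0 = Sat(¬q) = {m0, m1, m3, m4, m5, m6}, add states in Sat(q ∨ p) with every successor in Z. Already a fixed point.
Sat(A[(q ∨ p) U ¬q]) = {m0, m1, m3, m4, m5, m6}
EG A[(q ∨ p) U ¬q]: greatest fixpoint, start Z0 = {m0, m1, m3, m4, m5, m6}, keep only states in Sat with some successor in Z. Already a fixed point.
Sat(EG A[(q ∨ p) U ¬q]) = {m0, m1, m3, m4, m5, m6}
EF (EG A[(q ∨ p) U ¬q]): least fixpoint, start Z0 = {m0, m1, m3, m4, m5, m6}, add states with some successor in Z. Already a fixed point.
Sat(EF (EG A[(q ∨ p) U ¬q])) = {m0, m1, m3, m4, m5, m6}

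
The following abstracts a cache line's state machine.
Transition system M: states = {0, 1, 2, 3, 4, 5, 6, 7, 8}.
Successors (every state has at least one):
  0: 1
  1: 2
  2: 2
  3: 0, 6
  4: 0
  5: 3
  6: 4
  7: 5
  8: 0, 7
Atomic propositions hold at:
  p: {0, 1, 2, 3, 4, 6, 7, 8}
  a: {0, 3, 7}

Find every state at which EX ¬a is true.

Sat(¬a) = {1, 2, 4, 5, 6, 8}
Sat(EX ¬a) = {s : some successor in {1, 2, 4, 5, 6, 8}} = {0, 1, 2, 3, 6, 7}

{0, 1, 2, 3, 6, 7}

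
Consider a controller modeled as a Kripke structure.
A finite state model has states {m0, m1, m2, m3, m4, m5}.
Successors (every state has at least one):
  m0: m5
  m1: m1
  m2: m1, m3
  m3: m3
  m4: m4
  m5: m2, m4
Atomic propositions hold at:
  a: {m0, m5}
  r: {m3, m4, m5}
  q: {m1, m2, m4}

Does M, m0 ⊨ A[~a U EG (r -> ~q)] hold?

Sat(~a) = {m1, m2, m3, m4}
Sat(~q) = {m0, m3, m5}
Sat(r -> ~q) = {m0, m1, m2, m3, m5}
EG (r -> ~q): greatest fixpoint, start Z0 = {m0, m1, m2, m3, m5}, keep only states in Sat with some successor in Z. Already a fixed point.
Sat(EG (r -> ~q)) = {m0, m1, m2, m3, m5}
A[~a U EG (r -> ~q)]: least fixpoint, start Z0 = Sat(EG (r -> ~q)) = {m0, m1, m2, m3, m5}, add states in Sat(~a) with every successor in Z. Already a fixed point.
Sat(A[~a U EG (r -> ~q)]) = {m0, m1, m2, m3, m5}
m0 ∈ Sat(A[~a U EG (r -> ~q)]) = {m0, m1, m2, m3, m5}, so the formula holds at m0.

Yes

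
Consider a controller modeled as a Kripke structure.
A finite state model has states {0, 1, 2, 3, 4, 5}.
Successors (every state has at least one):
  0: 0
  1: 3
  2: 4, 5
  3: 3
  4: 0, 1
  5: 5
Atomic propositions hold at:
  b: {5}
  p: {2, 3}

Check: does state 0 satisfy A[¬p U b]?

No

Sat(¬p) = {0, 1, 4, 5}
A[¬p U b]: least fixpoint, start Z0 = Sat(b) = {5}, add states in Sat(¬p) with every successor in Z. Already a fixed point.
Sat(A[¬p U b]) = {5}
0 ∉ Sat(A[¬p U b]) = {5}, so the formula does not hold at 0.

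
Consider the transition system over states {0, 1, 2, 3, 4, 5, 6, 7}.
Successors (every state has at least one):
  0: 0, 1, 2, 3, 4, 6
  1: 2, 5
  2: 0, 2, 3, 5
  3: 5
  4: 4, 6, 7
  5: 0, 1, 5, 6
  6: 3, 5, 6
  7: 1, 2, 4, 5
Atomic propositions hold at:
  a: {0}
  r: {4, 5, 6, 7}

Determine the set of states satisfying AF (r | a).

Sat(r | a) = {0, 4, 5, 6, 7}
AF (r | a): least fixpoint, start Z0 = {0, 4, 5, 6, 7}, add states with every successor in Z. Z1 = {0, 3, 4, 5, 6, 7}; fixed.
Sat(AF (r | a)) = {0, 3, 4, 5, 6, 7}

{0, 3, 4, 5, 6, 7}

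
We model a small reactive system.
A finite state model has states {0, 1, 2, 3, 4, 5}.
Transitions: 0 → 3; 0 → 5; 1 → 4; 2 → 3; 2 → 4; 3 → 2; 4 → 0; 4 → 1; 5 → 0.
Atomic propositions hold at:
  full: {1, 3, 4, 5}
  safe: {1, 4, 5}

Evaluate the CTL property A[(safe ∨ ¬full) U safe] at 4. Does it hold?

Yes

Sat(¬full) = {0, 2}
Sat(safe ∨ ¬full) = {0, 1, 2, 4, 5}
A[(safe ∨ ¬full) U safe]: least fixpoint, start Z0 = Sat(safe) = {1, 4, 5}, add states in Sat(safe ∨ ¬full) with every successor in Z. Already a fixed point.
Sat(A[(safe ∨ ¬full) U safe]) = {1, 4, 5}
4 ∈ Sat(A[(safe ∨ ¬full) U safe]) = {1, 4, 5}, so the formula holds at 4.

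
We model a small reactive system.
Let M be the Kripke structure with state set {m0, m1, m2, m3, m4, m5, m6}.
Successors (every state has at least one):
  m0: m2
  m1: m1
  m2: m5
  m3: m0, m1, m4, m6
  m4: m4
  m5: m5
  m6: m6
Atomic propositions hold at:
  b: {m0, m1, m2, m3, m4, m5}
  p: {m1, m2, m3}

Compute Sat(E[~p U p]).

Sat(~p) = {m0, m4, m5, m6}
E[~p U p]: least fixpoint, start Z0 = Sat(p) = {m1, m2, m3}, add states in Sat(~p) with some successor in Z. Z1 = {m0, m1, m2, m3}; fixed.
Sat(E[~p U p]) = {m0, m1, m2, m3}

{m0, m1, m2, m3}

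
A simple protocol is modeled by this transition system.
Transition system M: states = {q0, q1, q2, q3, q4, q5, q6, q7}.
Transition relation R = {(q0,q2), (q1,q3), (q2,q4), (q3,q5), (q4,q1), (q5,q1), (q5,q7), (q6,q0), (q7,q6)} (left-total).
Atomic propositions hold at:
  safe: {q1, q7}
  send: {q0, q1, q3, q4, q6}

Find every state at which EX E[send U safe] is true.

E[send U safe]: least fixpoint, start Z0 = Sat(safe) = {q1, q7}, add states in Sat(send) with some successor in Z. Z1 = {q1, q4, q7}; fixed.
Sat(E[send U safe]) = {q1, q4, q7}
Sat(EX E[send U safe]) = {s : some successor in {q1, q4, q7}} = {q2, q4, q5}

{q2, q4, q5}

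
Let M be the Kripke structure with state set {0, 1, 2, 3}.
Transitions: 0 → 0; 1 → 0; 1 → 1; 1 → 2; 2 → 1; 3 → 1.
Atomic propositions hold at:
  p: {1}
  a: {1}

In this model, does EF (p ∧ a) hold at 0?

No

Sat(p ∧ a) = {1}
EF (p ∧ a): least fixpoint, start Z0 = {1}, add states with some successor in Z. Z1 = {1, 2, 3}; fixed.
Sat(EF (p ∧ a)) = {1, 2, 3}
0 ∉ Sat(EF (p ∧ a)) = {1, 2, 3}, so the formula does not hold at 0.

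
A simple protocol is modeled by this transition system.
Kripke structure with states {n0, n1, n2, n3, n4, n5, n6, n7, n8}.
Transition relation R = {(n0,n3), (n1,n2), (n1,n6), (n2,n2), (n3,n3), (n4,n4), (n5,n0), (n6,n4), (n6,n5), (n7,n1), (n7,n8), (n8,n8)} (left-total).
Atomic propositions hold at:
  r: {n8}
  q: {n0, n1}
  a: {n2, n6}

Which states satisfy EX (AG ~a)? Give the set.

{n0, n3, n4, n5, n6, n7, n8}

Sat(~a) = {n0, n1, n3, n4, n5, n7, n8}
AG ~a: greatest fixpoint, start Z0 = {n0, n1, n3, n4, n5, n7, n8}, keep only states in Sat with every successor in Z. Z1 = {n0, n3, n4, n5, n7, n8}; Z2 = {n0, n3, n4, n5, n8}; fixed.
Sat(AG ~a) = {n0, n3, n4, n5, n8}
Sat(EX (AG ~a)) = {s : some successor in {n0, n3, n4, n5, n8}} = {n0, n3, n4, n5, n6, n7, n8}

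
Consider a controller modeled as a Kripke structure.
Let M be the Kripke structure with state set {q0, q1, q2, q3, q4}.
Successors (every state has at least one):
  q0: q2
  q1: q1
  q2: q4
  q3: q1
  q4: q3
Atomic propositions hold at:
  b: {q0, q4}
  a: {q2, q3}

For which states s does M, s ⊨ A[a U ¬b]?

Sat(¬b) = {q1, q2, q3}
A[a U ¬b]: least fixpoint, start Z0 = Sat(¬b) = {q1, q2, q3}, add states in Sat(a) with every successor in Z. Already a fixed point.
Sat(A[a U ¬b]) = {q1, q2, q3}

{q1, q2, q3}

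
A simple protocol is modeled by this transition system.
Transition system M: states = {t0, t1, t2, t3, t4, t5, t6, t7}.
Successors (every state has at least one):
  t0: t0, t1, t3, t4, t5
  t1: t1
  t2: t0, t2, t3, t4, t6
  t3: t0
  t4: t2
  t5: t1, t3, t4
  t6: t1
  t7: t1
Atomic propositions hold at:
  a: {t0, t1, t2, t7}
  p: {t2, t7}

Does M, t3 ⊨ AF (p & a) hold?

No

Sat(p & a) = {t2, t7}
AF (p & a): least fixpoint, start Z0 = {t2, t7}, add states with every successor in Z. Z1 = {t2, t4, t7}; fixed.
Sat(AF (p & a)) = {t2, t4, t7}
t3 ∉ Sat(AF (p & a)) = {t2, t4, t7}, so the formula does not hold at t3.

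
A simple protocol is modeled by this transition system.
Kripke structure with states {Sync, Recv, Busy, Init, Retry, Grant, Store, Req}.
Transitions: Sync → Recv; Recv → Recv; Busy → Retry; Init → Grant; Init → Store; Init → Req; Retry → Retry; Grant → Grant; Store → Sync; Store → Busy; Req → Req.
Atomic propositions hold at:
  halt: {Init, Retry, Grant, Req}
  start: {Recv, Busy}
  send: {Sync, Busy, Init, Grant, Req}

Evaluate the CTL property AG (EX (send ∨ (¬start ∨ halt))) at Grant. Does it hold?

Sat(¬start) = {Sync, Init, Retry, Grant, Store, Req}
Sat(¬start ∨ halt) = {Sync, Init, Retry, Grant, Store, Req}
Sat(send ∨ (¬start ∨ halt)) = {Sync, Busy, Init, Retry, Grant, Store, Req}
Sat(EX (send ∨ (¬start ∨ halt))) = {s : some successor in {Sync, Busy, Init, Retry, Grant, Store, Req}} = {Busy, Init, Retry, Grant, Store, Req}
AG (EX (send ∨ (¬start ∨ halt))): greatest fixpoint, start Z0 = {Busy, Init, Retry, Grant, Store, Req}, keep only states in Sat with every successor in Z. Z1 = {Busy, Init, Retry, Grant, Req}; Z2 = {Busy, Retry, Grant, Req}; fixed.
Sat(AG (EX (send ∨ (¬start ∨ halt)))) = {Busy, Retry, Grant, Req}
Grant ∈ Sat(AG (EX (send ∨ (¬start ∨ halt)))) = {Busy, Retry, Grant, Req}, so the formula holds at Grant.

Yes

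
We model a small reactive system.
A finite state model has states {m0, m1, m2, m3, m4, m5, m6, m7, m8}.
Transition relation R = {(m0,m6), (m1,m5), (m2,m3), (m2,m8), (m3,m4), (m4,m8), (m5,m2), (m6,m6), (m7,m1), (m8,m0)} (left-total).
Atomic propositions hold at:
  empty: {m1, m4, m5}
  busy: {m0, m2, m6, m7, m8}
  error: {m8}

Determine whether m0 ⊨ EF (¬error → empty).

No

Sat(¬error) = {m0, m1, m2, m3, m4, m5, m6, m7}
Sat(¬error → empty) = {m1, m4, m5, m8}
EF (¬error → empty): least fixpoint, start Z0 = {m1, m4, m5, m8}, add states with some successor in Z. Z1 = {m1, m2, m3, m4, m5, m7, m8}; fixed.
Sat(EF (¬error → empty)) = {m1, m2, m3, m4, m5, m7, m8}
m0 ∉ Sat(EF (¬error → empty)) = {m1, m2, m3, m4, m5, m7, m8}, so the formula does not hold at m0.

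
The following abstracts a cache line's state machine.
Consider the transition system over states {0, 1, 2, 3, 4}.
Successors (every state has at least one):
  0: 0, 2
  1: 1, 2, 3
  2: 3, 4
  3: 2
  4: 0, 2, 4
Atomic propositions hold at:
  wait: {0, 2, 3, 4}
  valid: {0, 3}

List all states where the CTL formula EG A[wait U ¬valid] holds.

Sat(¬valid) = {1, 2, 4}
A[wait U ¬valid]: least fixpoint, start Z0 = Sat(¬valid) = {1, 2, 4}, add states in Sat(wait) with every successor in Z. Z1 = {1, 2, 3, 4}; fixed.
Sat(A[wait U ¬valid]) = {1, 2, 3, 4}
EG A[wait U ¬valid]: greatest fixpoint, start Z0 = {1, 2, 3, 4}, keep only states in Sat with some successor in Z. Already a fixed point.
Sat(EG A[wait U ¬valid]) = {1, 2, 3, 4}

{1, 2, 3, 4}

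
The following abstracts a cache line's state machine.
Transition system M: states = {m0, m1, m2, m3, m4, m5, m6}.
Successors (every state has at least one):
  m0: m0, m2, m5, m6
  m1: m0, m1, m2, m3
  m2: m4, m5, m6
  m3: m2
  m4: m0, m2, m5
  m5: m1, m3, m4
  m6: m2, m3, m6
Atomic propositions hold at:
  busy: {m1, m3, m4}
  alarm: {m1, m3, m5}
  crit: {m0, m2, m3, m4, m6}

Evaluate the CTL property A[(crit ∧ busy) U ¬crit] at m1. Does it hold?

Yes

Sat(crit ∧ busy) = {m3, m4}
Sat(¬crit) = {m1, m5}
A[(crit ∧ busy) U ¬crit]: least fixpoint, start Z0 = Sat(¬crit) = {m1, m5}, add states in Sat(crit ∧ busy) with every successor in Z. Already a fixed point.
Sat(A[(crit ∧ busy) U ¬crit]) = {m1, m5}
m1 ∈ Sat(A[(crit ∧ busy) U ¬crit]) = {m1, m5}, so the formula holds at m1.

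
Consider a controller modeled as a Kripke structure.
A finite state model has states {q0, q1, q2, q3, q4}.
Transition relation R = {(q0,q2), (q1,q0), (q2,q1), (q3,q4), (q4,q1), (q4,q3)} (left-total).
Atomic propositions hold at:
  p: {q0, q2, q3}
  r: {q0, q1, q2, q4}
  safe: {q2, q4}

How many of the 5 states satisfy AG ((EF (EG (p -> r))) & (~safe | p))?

Sat(p -> r) = {q0, q1, q2, q4}
EG (p -> r): greatest fixpoint, start Z0 = {q0, q1, q2, q4}, keep only states in Sat with some successor in Z. Already a fixed point.
Sat(EG (p -> r)) = {q0, q1, q2, q4}
EF (EG (p -> r)): least fixpoint, start Z0 = {q0, q1, q2, q4}, add states with some successor in Z. Z1 = {q0, q1, q2, q3, q4}; fixed.
Sat(EF (EG (p -> r))) = {q0, q1, q2, q3, q4}
Sat(~safe) = {q0, q1, q3}
Sat(~safe | p) = {q0, q1, q2, q3}
Sat((EF (EG (p -> r))) & (~safe | p)) = {q0, q1, q2, q3}
AG ((EF (EG (p -> r))) & (~safe | p)): greatest fixpoint, start Z0 = {q0, q1, q2, q3}, keep only states in Sat with every successor in Z. Z1 = {q0, q1, q2}; fixed.
Sat(AG ((EF (EG (p -> r))) & (~safe | p))) = {q0, q1, q2}
|Sat(AG ((EF (EG (p -> r))) & (~safe | p)))| = |{q0, q1, q2}| = 3.

3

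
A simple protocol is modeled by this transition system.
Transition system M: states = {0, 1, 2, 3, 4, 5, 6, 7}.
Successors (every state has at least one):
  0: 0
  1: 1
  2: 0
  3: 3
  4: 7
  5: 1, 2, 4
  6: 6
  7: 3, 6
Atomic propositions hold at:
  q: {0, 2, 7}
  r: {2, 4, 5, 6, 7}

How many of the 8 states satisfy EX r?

Sat(EX r) = {s : some successor in {2, 4, 5, 6, 7}} = {4, 5, 6, 7}
|Sat(EX r)| = |{4, 5, 6, 7}| = 4.

4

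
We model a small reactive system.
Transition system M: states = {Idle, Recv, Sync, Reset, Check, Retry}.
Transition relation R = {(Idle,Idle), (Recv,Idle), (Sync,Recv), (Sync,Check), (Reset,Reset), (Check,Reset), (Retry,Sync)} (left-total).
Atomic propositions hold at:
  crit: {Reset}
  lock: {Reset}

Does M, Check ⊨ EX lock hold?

Yes

Sat(EX lock) = {s : some successor in {Reset}} = {Reset, Check}
Check ∈ Sat(EX lock) = {Reset, Check}, so the formula holds at Check.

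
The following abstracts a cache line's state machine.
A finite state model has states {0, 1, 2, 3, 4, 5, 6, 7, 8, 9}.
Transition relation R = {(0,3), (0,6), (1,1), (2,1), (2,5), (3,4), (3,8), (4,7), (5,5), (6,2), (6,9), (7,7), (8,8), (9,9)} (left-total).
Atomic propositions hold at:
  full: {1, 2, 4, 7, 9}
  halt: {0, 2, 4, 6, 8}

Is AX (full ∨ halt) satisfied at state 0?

Sat(full ∨ halt) = {0, 1, 2, 4, 6, 7, 8, 9}
Sat(AX (full ∨ halt)) = {s : every successor in {0, 1, 2, 4, 6, 7, 8, 9}} = {1, 3, 4, 6, 7, 8, 9}
0 ∉ Sat(AX (full ∨ halt)) = {1, 3, 4, 6, 7, 8, 9}, so the formula does not hold at 0.

No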